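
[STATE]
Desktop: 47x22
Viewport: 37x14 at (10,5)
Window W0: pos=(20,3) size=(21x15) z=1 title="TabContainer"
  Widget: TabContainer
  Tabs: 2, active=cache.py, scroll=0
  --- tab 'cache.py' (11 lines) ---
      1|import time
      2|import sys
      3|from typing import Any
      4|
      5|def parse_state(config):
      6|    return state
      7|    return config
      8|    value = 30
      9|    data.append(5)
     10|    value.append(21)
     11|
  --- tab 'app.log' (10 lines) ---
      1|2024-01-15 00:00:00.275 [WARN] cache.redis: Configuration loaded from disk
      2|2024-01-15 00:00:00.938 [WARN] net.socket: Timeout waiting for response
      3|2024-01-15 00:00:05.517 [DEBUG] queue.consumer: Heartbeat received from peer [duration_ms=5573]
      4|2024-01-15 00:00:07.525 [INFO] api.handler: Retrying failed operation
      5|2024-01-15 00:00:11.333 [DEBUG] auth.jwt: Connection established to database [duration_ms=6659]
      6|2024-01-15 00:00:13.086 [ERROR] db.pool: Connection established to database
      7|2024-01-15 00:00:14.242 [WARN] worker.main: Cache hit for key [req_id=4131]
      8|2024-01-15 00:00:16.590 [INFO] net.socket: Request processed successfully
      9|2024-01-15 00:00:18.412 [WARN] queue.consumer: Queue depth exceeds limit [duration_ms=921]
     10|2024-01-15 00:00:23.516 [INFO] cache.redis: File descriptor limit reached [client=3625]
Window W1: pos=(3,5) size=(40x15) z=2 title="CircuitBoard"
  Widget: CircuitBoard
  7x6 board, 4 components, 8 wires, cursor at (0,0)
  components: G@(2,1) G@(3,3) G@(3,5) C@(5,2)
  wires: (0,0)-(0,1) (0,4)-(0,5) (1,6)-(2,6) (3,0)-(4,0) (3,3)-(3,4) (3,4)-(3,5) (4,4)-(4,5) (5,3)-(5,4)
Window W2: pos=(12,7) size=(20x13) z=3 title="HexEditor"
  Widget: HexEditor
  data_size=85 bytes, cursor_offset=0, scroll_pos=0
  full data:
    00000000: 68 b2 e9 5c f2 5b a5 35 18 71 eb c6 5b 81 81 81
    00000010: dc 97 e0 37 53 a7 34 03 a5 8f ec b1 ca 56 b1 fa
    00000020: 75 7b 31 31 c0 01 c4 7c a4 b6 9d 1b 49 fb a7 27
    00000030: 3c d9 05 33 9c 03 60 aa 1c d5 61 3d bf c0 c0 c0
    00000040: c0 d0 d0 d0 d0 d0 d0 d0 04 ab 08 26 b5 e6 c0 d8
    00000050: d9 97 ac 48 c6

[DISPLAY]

━━━━━━━━━━━━━━━━━━━━━━━━━━━━━━━━┓    
itBoard                         ┃    
──┏━━━━━━━━━━━━━━━━━━┓──────────┨    
 2┃ HexEditor        ┃          ┃    
─ ┠──────────────────┨          ┃    
  ┃00000000  68 b2 e9┃          ┃    
  ┃00000010  dc 97 e0┃·         ┃    
  ┃00000020  75 7b 31┃│         ┃    
  ┃00000030  3c d9 05┃·         ┃    
  ┃00000040  c0 d0 d0┃          ┃    
  ┃00000050  d9 97 ac┃          ┃    
  ┃                  ┃          ┃    
  ┃                  ┃          ┃    
  ┃                  ┃          ┃    


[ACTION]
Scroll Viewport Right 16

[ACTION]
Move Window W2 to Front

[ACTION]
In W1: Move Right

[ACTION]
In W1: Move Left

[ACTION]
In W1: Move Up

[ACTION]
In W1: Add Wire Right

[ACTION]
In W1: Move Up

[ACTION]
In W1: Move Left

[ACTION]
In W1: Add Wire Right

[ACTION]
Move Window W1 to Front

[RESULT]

━━━━━━━━━━━━━━━━━━━━━━━━━━━━━━━━┓    
itBoard                         ┃    
────────────────────────────────┨    
 2 3 4 5 6                      ┃    
─ ·           · ─ ·             ┃    
                                ┃    
                      ·         ┃    
                      │         ┃    
  G                   ·         ┃    
                                ┃    
          G ─ · ─ G             ┃    
                                ┃    
              · ─ ·             ┃    
                                ┃    


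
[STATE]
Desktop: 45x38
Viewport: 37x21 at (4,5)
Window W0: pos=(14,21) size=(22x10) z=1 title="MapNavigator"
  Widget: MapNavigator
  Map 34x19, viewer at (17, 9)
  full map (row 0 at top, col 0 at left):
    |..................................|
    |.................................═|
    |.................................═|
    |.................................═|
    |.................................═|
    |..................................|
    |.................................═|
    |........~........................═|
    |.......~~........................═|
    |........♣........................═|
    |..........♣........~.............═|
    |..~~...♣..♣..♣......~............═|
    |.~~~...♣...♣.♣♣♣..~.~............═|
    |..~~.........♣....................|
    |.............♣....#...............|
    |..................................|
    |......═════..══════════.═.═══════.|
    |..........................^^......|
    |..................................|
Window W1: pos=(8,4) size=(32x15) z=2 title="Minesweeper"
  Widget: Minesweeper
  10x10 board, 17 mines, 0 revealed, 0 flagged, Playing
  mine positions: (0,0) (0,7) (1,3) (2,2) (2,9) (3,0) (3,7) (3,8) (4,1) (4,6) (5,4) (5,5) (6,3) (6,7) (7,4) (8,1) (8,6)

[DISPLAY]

    ┃ Minesweeper                  ┃ 
    ┠──────────────────────────────┨ 
    ┃■■■■■■■■■■                    ┃ 
    ┃■■■■■■■■■■                    ┃ 
    ┃■■■■■■■■■■                    ┃ 
    ┃■■■■■■■■■■                    ┃ 
    ┃■■■■■■■■■■                    ┃ 
    ┃■■■■■■■■■■                    ┃ 
    ┃■■■■■■■■■■                    ┃ 
    ┃■■■■■■■■■■                    ┃ 
    ┃■■■■■■■■■■                    ┃ 
    ┃■■■■■■■■■■                    ┃ 
    ┃                              ┃ 
    ┗━━━━━━━━━━━━━━━━━━━━━━━━━━━━━━┛ 
                                     
                                     
          ┏━━━━━━━━━━━━━━━━━━━━┓     
          ┃ MapNavigator       ┃     
          ┠────────────────────┨     
          ┃....................┃     
          ┃.~..................┃     


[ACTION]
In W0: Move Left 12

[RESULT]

    ┃ Minesweeper                  ┃ 
    ┠──────────────────────────────┨ 
    ┃■■■■■■■■■■                    ┃ 
    ┃■■■■■■■■■■                    ┃ 
    ┃■■■■■■■■■■                    ┃ 
    ┃■■■■■■■■■■                    ┃ 
    ┃■■■■■■■■■■                    ┃ 
    ┃■■■■■■■■■■                    ┃ 
    ┃■■■■■■■■■■                    ┃ 
    ┃■■■■■■■■■■                    ┃ 
    ┃■■■■■■■■■■                    ┃ 
    ┃■■■■■■■■■■                    ┃ 
    ┃                              ┃ 
    ┗━━━━━━━━━━━━━━━━━━━━━━━━━━━━━━┛ 
                                     
                                     
          ┏━━━━━━━━━━━━━━━━━━━━┓     
          ┃ MapNavigator       ┃     
          ┠────────────────────┨     
          ┃     ...............┃     
          ┃     ........~......┃     


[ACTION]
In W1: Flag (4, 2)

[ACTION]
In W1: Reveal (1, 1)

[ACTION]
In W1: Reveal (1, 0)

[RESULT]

    ┃ Minesweeper                  ┃ 
    ┠──────────────────────────────┨ 
    ┃■■■■■■■■■■                    ┃ 
    ┃12■■■■■■■■                    ┃ 
    ┃■■■■■■■■■■                    ┃ 
    ┃■■■■■■■■■■                    ┃ 
    ┃■■⚑■■■■■■■                    ┃ 
    ┃■■■■■■■■■■                    ┃ 
    ┃■■■■■■■■■■                    ┃ 
    ┃■■■■■■■■■■                    ┃ 
    ┃■■■■■■■■■■                    ┃ 
    ┃■■■■■■■■■■                    ┃ 
    ┃                              ┃ 
    ┗━━━━━━━━━━━━━━━━━━━━━━━━━━━━━━┛ 
                                     
                                     
          ┏━━━━━━━━━━━━━━━━━━━━┓     
          ┃ MapNavigator       ┃     
          ┠────────────────────┨     
          ┃     ...............┃     
          ┃     ........~......┃     


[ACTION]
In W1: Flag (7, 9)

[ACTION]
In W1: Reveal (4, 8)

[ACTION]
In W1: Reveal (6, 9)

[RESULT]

    ┃ Minesweeper                  ┃ 
    ┠──────────────────────────────┨ 
    ┃■■■■■■■■■■                    ┃ 
    ┃12■■■■■■■■                    ┃ 
    ┃■■■■■■■■■■                    ┃ 
    ┃■■■■■■■■■■                    ┃ 
    ┃■■⚑■■■■■21                    ┃ 
    ┃■■■■■■■■1                     ┃ 
    ┃■■■■■■■■1                     ┃ 
    ┃■■■■■■■21                     ┃ 
    ┃■■■■■■■1                      ┃ 
    ┃■■■■■■■1                      ┃ 
    ┃                              ┃ 
    ┗━━━━━━━━━━━━━━━━━━━━━━━━━━━━━━┛ 
                                     
                                     
          ┏━━━━━━━━━━━━━━━━━━━━┓     
          ┃ MapNavigator       ┃     
          ┠────────────────────┨     
          ┃     ...............┃     
          ┃     ........~......┃     


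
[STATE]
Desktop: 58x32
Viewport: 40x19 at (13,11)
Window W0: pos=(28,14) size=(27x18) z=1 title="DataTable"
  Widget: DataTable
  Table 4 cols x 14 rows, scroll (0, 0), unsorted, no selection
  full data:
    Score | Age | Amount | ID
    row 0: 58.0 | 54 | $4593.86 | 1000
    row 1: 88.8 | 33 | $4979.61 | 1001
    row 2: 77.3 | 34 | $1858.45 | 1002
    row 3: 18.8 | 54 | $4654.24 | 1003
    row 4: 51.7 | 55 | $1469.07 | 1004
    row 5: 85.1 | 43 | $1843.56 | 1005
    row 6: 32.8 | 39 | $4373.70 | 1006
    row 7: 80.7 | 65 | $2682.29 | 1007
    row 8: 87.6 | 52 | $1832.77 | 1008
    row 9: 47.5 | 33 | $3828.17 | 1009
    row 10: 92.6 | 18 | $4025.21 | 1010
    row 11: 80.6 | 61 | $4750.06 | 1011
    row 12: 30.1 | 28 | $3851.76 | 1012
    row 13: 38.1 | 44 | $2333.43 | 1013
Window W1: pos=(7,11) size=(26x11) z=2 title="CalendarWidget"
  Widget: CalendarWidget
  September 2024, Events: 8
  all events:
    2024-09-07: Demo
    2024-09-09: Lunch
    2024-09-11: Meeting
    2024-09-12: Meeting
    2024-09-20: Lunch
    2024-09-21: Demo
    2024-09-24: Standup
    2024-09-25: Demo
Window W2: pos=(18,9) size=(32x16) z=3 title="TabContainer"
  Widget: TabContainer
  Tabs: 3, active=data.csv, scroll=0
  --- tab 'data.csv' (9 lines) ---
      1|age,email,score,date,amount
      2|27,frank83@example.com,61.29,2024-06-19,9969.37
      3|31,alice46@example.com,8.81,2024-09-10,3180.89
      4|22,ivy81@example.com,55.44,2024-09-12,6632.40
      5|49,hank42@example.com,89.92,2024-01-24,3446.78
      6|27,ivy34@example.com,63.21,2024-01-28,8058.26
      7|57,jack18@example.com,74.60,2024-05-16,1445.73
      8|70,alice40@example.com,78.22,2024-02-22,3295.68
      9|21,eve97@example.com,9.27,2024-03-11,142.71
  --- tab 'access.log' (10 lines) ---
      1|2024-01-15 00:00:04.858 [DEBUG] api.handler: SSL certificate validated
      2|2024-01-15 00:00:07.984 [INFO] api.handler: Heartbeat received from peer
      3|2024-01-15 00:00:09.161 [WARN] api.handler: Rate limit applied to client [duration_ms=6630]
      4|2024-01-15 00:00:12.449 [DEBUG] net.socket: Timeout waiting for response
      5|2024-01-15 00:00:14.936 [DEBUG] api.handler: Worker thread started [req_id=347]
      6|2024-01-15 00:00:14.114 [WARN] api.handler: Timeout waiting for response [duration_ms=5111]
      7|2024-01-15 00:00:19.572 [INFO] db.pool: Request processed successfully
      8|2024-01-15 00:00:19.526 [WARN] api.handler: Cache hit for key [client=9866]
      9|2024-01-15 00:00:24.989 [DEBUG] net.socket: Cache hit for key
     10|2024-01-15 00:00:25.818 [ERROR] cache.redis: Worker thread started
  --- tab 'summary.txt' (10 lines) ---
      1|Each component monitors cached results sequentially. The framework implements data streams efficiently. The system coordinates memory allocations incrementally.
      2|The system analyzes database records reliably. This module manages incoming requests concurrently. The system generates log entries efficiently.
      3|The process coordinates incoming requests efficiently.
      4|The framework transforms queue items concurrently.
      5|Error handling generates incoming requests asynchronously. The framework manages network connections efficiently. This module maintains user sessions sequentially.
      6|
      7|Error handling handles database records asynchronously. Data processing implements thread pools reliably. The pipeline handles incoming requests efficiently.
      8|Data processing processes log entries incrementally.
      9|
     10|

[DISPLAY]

━━━━━┠──────────────────────────────┨   
ndarW┃[data.csv]│ access.log │ summa┃   
─────┃──────────────────────────────┃   
Septe┃age,email,score,date,amount   ┃━━━
 We T┃27,frank83@example.com,61.29,2┃   
     ┃31,alice46@example.com,8.81,20┃───
  4  ┃22,ivy81@example.com,55.44,202┃   
0 11*┃49,hank42@example.com,89.92,20┃── 
 18 1┃27,ivy34@example.com,63.21,202┃00 
* 25*┃57,jack18@example.com,74.60,20┃01 
━━━━━┃70,alice40@example.com,78.22,2┃02 
     ┃21,eve97@example.com,9.27,2024┃03 
     ┃                              ┃04 
     ┗━━━━━━━━━━━━━━━━━━━━━━━━━━━━━━┛05 
               ┃32.8 │39 │$4373.70│1006 
               ┃80.7 │65 │$2682.29│1007 
               ┃87.6 │52 │$1832.77│1008 
               ┃47.5 │33 │$3828.17│1009 
               ┃92.6 │18 │$4025.21│1010 


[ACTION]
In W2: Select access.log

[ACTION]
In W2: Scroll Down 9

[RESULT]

━━━━━┠──────────────────────────────┨   
ndarW┃ data.csv │[access.log]│ summa┃   
─────┃──────────────────────────────┃   
Septe┃2024-01-15 00:00:25.818 [ERROR┃━━━
 We T┃                              ┃   
     ┃                              ┃───
  4  ┃                              ┃   
0 11*┃                              ┃── 
 18 1┃                              ┃00 
* 25*┃                              ┃01 
━━━━━┃                              ┃02 
     ┃                              ┃03 
     ┃                              ┃04 
     ┗━━━━━━━━━━━━━━━━━━━━━━━━━━━━━━┛05 
               ┃32.8 │39 │$4373.70│1006 
               ┃80.7 │65 │$2682.29│1007 
               ┃87.6 │52 │$1832.77│1008 
               ┃47.5 │33 │$3828.17│1009 
               ┃92.6 │18 │$4025.21│1010 


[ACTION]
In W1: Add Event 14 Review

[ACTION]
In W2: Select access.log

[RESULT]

━━━━━┠──────────────────────────────┨   
ndarW┃ data.csv │[access.log]│ summa┃   
─────┃──────────────────────────────┃   
Septe┃2024-01-15 00:00:04.858 [DEBUG┃━━━
 We T┃2024-01-15 00:00:07.984 [INFO]┃   
     ┃2024-01-15 00:00:09.161 [WARN]┃───
  4  ┃2024-01-15 00:00:12.449 [DEBUG┃   
0 11*┃2024-01-15 00:00:14.936 [DEBUG┃── 
 18 1┃2024-01-15 00:00:14.114 [WARN]┃00 
* 25*┃2024-01-15 00:00:19.572 [INFO]┃01 
━━━━━┃2024-01-15 00:00:19.526 [WARN]┃02 
     ┃2024-01-15 00:00:24.989 [DEBUG┃03 
     ┃2024-01-15 00:00:25.818 [ERROR┃04 
     ┗━━━━━━━━━━━━━━━━━━━━━━━━━━━━━━┛05 
               ┃32.8 │39 │$4373.70│1006 
               ┃80.7 │65 │$2682.29│1007 
               ┃87.6 │52 │$1832.77│1008 
               ┃47.5 │33 │$3828.17│1009 
               ┃92.6 │18 │$4025.21│1010 


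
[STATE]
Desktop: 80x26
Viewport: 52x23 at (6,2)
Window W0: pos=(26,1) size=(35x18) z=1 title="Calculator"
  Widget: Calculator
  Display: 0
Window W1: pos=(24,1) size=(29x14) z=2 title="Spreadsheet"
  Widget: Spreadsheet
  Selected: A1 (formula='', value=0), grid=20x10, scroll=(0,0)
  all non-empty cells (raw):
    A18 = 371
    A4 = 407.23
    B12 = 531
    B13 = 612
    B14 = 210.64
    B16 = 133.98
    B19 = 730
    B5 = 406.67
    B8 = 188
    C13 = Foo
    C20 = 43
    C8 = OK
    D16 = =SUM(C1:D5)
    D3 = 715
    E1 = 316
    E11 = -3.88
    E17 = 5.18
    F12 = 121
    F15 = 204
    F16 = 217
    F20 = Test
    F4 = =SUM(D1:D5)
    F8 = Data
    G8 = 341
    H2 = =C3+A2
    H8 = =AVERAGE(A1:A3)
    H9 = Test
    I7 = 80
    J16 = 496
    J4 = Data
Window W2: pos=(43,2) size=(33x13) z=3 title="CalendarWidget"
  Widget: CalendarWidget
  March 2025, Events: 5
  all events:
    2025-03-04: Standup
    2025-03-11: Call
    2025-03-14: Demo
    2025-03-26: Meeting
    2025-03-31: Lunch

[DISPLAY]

                  ┃ Spreadsheet      ┏━━━━━━━━━━━━━━
                  ┠──────────────────┃ CalendarWidge
                  ┃A1:               ┠──────────────
                  ┃       A       B  ┃           Mar
                  ┃------------------┃Mo Tu We Th Fr
                  ┃  1      [0]      ┃              
                  ┃  2        0      ┃ 3  4*  5  6  
                  ┃  3        0      ┃10 11* 12 13 1
                  ┃  4   407.23      ┃17 18 19 20 21
                  ┃  5        0  406.┃24 25 26* 27 2
                  ┃  6        0      ┃31*           
                  ┃  7        0      ┃              
                  ┗━━━━━━━━━━━━━━━━━━┗━━━━━━━━━━━━━━
                    ┃└───┴───┴───┴───┘              
                    ┃                               
                    ┃                               
                    ┗━━━━━━━━━━━━━━━━━━━━━━━━━━━━━━━
                                                    
                                                    
                                                    
                                                    
                                                    
                                                    


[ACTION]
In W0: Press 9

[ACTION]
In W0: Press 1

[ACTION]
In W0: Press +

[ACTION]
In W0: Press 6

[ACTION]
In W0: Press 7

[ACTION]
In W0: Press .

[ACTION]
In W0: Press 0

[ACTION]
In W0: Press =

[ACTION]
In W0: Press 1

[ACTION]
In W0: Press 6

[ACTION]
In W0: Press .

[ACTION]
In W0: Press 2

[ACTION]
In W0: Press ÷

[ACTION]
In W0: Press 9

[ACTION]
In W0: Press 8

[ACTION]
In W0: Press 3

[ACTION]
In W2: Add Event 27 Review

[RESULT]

                  ┃ Spreadsheet      ┏━━━━━━━━━━━━━━
                  ┠──────────────────┃ CalendarWidge
                  ┃A1:               ┠──────────────
                  ┃       A       B  ┃           Mar
                  ┃------------------┃Mo Tu We Th Fr
                  ┃  1      [0]      ┃              
                  ┃  2        0      ┃ 3  4*  5  6  
                  ┃  3        0      ┃10 11* 12 13 1
                  ┃  4   407.23      ┃17 18 19 20 21
                  ┃  5        0  406.┃24 25 26* 27* 
                  ┃  6        0      ┃31*           
                  ┃  7        0      ┃              
                  ┗━━━━━━━━━━━━━━━━━━┗━━━━━━━━━━━━━━
                    ┃└───┴───┴───┴───┘              
                    ┃                               
                    ┃                               
                    ┗━━━━━━━━━━━━━━━━━━━━━━━━━━━━━━━
                                                    
                                                    
                                                    
                                                    
                                                    
                                                    


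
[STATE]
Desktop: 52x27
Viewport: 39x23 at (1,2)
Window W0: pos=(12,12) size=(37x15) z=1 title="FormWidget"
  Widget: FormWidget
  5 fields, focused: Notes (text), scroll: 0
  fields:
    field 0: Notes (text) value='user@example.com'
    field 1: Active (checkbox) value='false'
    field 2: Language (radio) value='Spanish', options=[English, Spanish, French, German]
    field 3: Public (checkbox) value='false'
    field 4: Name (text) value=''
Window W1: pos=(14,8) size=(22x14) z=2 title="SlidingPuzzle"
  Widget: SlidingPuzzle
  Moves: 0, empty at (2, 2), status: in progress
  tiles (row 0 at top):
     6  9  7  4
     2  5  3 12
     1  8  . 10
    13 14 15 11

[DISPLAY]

                                       
                                       
                                       
                                       
                                       
                                       
             ┏━━━━━━━━━━━━━━━━━━━━┓    
             ┃ SlidingPuzzle      ┃    
             ┠────────────────────┨    
             ┃┌────┬────┬────┬────┃    
           ┏━┃│  6 │  9 │  7 │  4 ┃━━━━
           ┃ ┃├────┼────┼────┼────┃    
           ┠─┃│  2 │  5 │  3 │ 12 ┃────
           ┃>┃├────┼────┼────┼────┃mple
           ┃ ┃│  1 │  8 │    │ 10 ┃    
           ┃ ┃├────┼────┼────┼────┃sh  
           ┃ ┃│ 13 │ 14 │ 15 │ 11 ┃    
           ┃ ┃└────┴────┴────┴────┃    
           ┃ ┃Moves: 0            ┃    
           ┃ ┗━━━━━━━━━━━━━━━━━━━━┛    
           ┃                           
           ┃                           
           ┃                           


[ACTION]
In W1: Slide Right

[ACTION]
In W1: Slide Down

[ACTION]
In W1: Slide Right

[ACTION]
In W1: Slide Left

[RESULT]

                                       
                                       
                                       
                                       
                                       
                                       
             ┏━━━━━━━━━━━━━━━━━━━━┓    
             ┃ SlidingPuzzle      ┃    
             ┠────────────────────┨    
             ┃┌────┬────┬────┬────┃    
           ┏━┃│  6 │  9 │  7 │  4 ┃━━━━
           ┃ ┃├────┼────┼────┼────┃    
           ┠─┃│  2 │    │  3 │ 12 ┃────
           ┃>┃├────┼────┼────┼────┃mple
           ┃ ┃│  1 │  5 │  8 │ 10 ┃    
           ┃ ┃├────┼────┼────┼────┃sh  
           ┃ ┃│ 13 │ 14 │ 15 │ 11 ┃    
           ┃ ┃└────┴────┴────┴────┃    
           ┃ ┃Moves: 4            ┃    
           ┃ ┗━━━━━━━━━━━━━━━━━━━━┛    
           ┃                           
           ┃                           
           ┃                           


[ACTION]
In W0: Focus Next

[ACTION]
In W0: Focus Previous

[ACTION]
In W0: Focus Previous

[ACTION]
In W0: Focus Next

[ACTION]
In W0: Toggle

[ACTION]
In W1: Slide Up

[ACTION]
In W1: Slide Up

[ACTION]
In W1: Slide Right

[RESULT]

                                       
                                       
                                       
                                       
                                       
                                       
             ┏━━━━━━━━━━━━━━━━━━━━┓    
             ┃ SlidingPuzzle      ┃    
             ┠────────────────────┨    
             ┃┌────┬────┬────┬────┃    
           ┏━┃│  6 │  9 │  7 │  4 ┃━━━━
           ┃ ┃├────┼────┼────┼────┃    
           ┠─┃│  2 │  5 │  3 │ 12 ┃────
           ┃>┃├────┼────┼────┼────┃mple
           ┃ ┃│  1 │ 14 │  8 │ 10 ┃    
           ┃ ┃├────┼────┼────┼────┃sh  
           ┃ ┃│    │ 13 │ 15 │ 11 ┃    
           ┃ ┃└────┴────┴────┴────┃    
           ┃ ┃Moves: 7            ┃    
           ┃ ┗━━━━━━━━━━━━━━━━━━━━┛    
           ┃                           
           ┃                           
           ┃                           


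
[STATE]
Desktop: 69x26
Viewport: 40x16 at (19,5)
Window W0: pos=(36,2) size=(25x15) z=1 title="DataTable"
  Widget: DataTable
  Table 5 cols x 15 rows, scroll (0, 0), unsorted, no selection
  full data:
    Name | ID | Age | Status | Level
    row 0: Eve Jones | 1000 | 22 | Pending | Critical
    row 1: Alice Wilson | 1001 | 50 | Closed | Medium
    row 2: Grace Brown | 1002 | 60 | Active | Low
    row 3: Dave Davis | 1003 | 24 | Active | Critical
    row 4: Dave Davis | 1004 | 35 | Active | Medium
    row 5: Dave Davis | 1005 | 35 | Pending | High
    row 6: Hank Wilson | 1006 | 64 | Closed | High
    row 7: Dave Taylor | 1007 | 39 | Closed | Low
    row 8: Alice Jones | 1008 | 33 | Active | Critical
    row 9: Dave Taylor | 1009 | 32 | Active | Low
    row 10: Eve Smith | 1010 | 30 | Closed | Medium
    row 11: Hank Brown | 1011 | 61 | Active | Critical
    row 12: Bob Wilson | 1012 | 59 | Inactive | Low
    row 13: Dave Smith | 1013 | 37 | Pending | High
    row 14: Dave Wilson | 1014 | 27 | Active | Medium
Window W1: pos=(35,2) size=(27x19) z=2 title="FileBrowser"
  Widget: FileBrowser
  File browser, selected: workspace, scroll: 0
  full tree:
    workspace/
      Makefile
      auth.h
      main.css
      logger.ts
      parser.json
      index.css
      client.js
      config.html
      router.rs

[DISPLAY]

                ┃> [-] workspace/       
                ┃    Makefile           
                ┃    auth.h             
                ┃    main.css           
                ┃    logger.ts          
                ┃    parser.json        
                ┃    index.css          
                ┃    client.js          
                ┃    config.html        
                ┃    router.rs          
                ┃                       
                ┃                       
                ┃                       
                ┃                       
                ┃                       
                ┗━━━━━━━━━━━━━━━━━━━━━━━


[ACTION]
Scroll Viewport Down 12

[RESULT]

                ┃    parser.json        
                ┃    index.css          
                ┃    client.js          
                ┃    config.html        
                ┃    router.rs          
                ┃                       
                ┃                       
                ┃                       
                ┃                       
                ┃                       
                ┗━━━━━━━━━━━━━━━━━━━━━━━
                                        
                                        
                                        
                                        
                                        


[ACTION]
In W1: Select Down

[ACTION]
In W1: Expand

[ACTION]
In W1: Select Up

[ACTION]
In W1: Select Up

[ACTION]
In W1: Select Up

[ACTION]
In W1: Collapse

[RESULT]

                ┃                       
                ┃                       
                ┃                       
                ┃                       
                ┃                       
                ┃                       
                ┃                       
                ┃                       
                ┃                       
                ┃                       
                ┗━━━━━━━━━━━━━━━━━━━━━━━
                                        
                                        
                                        
                                        
                                        


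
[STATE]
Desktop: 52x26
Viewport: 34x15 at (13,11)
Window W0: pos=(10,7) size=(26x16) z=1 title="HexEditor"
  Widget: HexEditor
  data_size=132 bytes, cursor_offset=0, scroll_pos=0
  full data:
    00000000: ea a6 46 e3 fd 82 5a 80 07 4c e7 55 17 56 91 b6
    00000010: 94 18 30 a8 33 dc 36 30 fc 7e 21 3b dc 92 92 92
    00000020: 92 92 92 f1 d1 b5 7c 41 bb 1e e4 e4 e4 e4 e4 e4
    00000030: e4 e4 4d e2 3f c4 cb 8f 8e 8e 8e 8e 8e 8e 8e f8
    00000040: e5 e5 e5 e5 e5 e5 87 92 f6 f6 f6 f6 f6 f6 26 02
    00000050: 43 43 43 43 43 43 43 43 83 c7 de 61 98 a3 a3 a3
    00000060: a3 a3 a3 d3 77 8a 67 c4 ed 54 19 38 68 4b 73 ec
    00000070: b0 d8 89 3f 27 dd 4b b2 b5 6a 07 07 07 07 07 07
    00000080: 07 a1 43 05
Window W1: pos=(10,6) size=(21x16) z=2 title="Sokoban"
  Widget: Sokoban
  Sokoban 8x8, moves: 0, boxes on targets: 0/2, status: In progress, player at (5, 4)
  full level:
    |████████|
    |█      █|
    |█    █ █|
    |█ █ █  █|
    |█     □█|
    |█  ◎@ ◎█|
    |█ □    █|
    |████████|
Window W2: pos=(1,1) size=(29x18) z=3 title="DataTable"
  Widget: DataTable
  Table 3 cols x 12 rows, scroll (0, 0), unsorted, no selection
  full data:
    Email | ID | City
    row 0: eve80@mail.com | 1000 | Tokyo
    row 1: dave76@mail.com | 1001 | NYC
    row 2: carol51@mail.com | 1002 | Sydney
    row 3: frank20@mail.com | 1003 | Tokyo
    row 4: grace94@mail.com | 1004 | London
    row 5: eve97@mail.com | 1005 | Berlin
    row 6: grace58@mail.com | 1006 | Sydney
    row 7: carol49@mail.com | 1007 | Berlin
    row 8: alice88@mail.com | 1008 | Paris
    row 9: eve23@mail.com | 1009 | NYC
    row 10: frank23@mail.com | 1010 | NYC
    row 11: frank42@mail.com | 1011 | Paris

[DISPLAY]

com  │1005│Berli┃┃8 33┃           
l.com│1006│Sydne┃┃1 d1┃           
l.com│1007│Berli┃┃2 3f┃           
l.com│1008│Paris┃┃5 e5┃           
com  │1009│NYC  ┃┃3 43┃           
l.com│1010│NYC  ┃┃3 77┃           
l.com│1011│Paris┃┃f 27┃           
━━━━━━━━━━━━━━━━┛┃5   ┃           
                 ┃    ┃           
                 ┃    ┃           
━━━━━━━━━━━━━━━━━┛    ┃           
━━━━━━━━━━━━━━━━━━━━━━┛           
                                  
                                  
                                  


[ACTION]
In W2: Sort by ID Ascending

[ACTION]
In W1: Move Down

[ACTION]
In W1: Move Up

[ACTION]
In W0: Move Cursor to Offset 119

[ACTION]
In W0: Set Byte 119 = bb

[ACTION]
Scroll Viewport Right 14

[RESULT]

│1005│Berli┃┃8 33┃                
│1006│Sydne┃┃1 d1┃                
│1007│Berli┃┃2 3f┃                
│1008│Paris┃┃5 e5┃                
│1009│NYC  ┃┃3 43┃                
│1010│NYC  ┃┃3 77┃                
│1011│Paris┃┃f 27┃                
━━━━━━━━━━━┛┃5   ┃                
            ┃    ┃                
            ┃    ┃                
━━━━━━━━━━━━┛    ┃                
━━━━━━━━━━━━━━━━━┛                
                                  
                                  
                                  


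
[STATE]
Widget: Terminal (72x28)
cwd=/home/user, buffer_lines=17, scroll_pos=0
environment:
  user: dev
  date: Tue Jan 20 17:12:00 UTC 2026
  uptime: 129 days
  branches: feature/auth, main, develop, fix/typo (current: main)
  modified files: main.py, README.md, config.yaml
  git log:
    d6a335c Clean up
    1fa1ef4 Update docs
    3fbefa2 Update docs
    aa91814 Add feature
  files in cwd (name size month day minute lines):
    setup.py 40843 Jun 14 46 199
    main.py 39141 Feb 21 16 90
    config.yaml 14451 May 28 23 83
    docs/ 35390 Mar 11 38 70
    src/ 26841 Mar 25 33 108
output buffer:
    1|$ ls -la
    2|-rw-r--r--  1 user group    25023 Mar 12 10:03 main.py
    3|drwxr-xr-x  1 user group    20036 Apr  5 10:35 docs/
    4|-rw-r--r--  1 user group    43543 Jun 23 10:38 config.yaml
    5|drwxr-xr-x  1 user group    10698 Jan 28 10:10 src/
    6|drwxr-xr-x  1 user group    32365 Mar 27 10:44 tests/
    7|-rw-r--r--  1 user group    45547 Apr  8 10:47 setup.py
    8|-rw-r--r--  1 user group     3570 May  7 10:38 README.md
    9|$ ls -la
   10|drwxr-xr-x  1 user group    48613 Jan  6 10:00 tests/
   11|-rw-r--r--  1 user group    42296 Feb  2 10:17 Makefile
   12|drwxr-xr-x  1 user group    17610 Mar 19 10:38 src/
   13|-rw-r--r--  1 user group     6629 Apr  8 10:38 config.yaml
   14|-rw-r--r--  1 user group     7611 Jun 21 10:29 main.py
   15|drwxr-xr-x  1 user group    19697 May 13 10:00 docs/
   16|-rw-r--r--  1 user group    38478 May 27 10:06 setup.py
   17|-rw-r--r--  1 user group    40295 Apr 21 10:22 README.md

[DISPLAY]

$ ls -la                                                                
-rw-r--r--  1 user group    25023 Mar 12 10:03 main.py                  
drwxr-xr-x  1 user group    20036 Apr  5 10:35 docs/                    
-rw-r--r--  1 user group    43543 Jun 23 10:38 config.yaml              
drwxr-xr-x  1 user group    10698 Jan 28 10:10 src/                     
drwxr-xr-x  1 user group    32365 Mar 27 10:44 tests/                   
-rw-r--r--  1 user group    45547 Apr  8 10:47 setup.py                 
-rw-r--r--  1 user group     3570 May  7 10:38 README.md                
$ ls -la                                                                
drwxr-xr-x  1 user group    48613 Jan  6 10:00 tests/                   
-rw-r--r--  1 user group    42296 Feb  2 10:17 Makefile                 
drwxr-xr-x  1 user group    17610 Mar 19 10:38 src/                     
-rw-r--r--  1 user group     6629 Apr  8 10:38 config.yaml              
-rw-r--r--  1 user group     7611 Jun 21 10:29 main.py                  
drwxr-xr-x  1 user group    19697 May 13 10:00 docs/                    
-rw-r--r--  1 user group    38478 May 27 10:06 setup.py                 
-rw-r--r--  1 user group    40295 Apr 21 10:22 README.md                
$ █                                                                     
                                                                        
                                                                        
                                                                        
                                                                        
                                                                        
                                                                        
                                                                        
                                                                        
                                                                        
                                                                        


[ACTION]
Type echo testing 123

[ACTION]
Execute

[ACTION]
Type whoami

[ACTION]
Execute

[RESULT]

$ ls -la                                                                
-rw-r--r--  1 user group    25023 Mar 12 10:03 main.py                  
drwxr-xr-x  1 user group    20036 Apr  5 10:35 docs/                    
-rw-r--r--  1 user group    43543 Jun 23 10:38 config.yaml              
drwxr-xr-x  1 user group    10698 Jan 28 10:10 src/                     
drwxr-xr-x  1 user group    32365 Mar 27 10:44 tests/                   
-rw-r--r--  1 user group    45547 Apr  8 10:47 setup.py                 
-rw-r--r--  1 user group     3570 May  7 10:38 README.md                
$ ls -la                                                                
drwxr-xr-x  1 user group    48613 Jan  6 10:00 tests/                   
-rw-r--r--  1 user group    42296 Feb  2 10:17 Makefile                 
drwxr-xr-x  1 user group    17610 Mar 19 10:38 src/                     
-rw-r--r--  1 user group     6629 Apr  8 10:38 config.yaml              
-rw-r--r--  1 user group     7611 Jun 21 10:29 main.py                  
drwxr-xr-x  1 user group    19697 May 13 10:00 docs/                    
-rw-r--r--  1 user group    38478 May 27 10:06 setup.py                 
-rw-r--r--  1 user group    40295 Apr 21 10:22 README.md                
$ echo testing 123                                                      
testing 123                                                             
$ whoami                                                                
dev                                                                     
$ █                                                                     
                                                                        
                                                                        
                                                                        
                                                                        
                                                                        
                                                                        


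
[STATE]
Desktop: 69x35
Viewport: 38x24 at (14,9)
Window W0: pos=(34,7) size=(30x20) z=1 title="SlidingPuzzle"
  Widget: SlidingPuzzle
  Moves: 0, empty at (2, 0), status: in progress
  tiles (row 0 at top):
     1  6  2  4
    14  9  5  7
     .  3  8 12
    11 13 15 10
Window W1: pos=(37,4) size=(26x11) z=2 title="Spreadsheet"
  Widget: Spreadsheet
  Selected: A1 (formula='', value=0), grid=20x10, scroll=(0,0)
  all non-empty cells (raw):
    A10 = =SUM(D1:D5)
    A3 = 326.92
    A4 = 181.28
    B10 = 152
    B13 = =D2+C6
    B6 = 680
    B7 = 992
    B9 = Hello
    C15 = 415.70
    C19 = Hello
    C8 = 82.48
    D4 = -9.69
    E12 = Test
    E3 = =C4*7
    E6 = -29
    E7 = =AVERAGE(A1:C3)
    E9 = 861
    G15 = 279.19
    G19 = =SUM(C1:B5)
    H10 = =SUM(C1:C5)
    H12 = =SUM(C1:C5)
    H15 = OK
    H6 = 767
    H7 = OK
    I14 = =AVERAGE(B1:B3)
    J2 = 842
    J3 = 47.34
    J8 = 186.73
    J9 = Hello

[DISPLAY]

                    ┠──┃--------------
                    ┃┌─┃  1      [0]  
                    ┃│ ┃  2        0  
                    ┃├─┃  3   326.92  
                    ┃│ ┃  4   181.28  
                    ┃├─┗━━━━━━━━━━━━━━
                    ┃│    │  3 │  8 │ 
                    ┃├────┼────┼────┼─
                    ┃│ 11 │ 13 │ 15 │ 
                    ┃└────┴────┴────┴─
                    ┃Moves: 0         
                    ┃                 
                    ┃                 
                    ┃                 
                    ┃                 
                    ┃                 
                    ┃                 
                    ┗━━━━━━━━━━━━━━━━━
                                      
                                      
                                      
                                      
                                      
                                      


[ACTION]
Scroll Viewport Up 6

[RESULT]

                                      
                       ┏━━━━━━━━━━━━━━
                       ┃ Spreadsheet  
                       ┠──────────────
                    ┏━━┃A1:           
                    ┃ S┃       A      
                    ┠──┃--------------
                    ┃┌─┃  1      [0]  
                    ┃│ ┃  2        0  
                    ┃├─┃  3   326.92  
                    ┃│ ┃  4   181.28  
                    ┃├─┗━━━━━━━━━━━━━━
                    ┃│    │  3 │  8 │ 
                    ┃├────┼────┼────┼─
                    ┃│ 11 │ 13 │ 15 │ 
                    ┃└────┴────┴────┴─
                    ┃Moves: 0         
                    ┃                 
                    ┃                 
                    ┃                 
                    ┃                 
                    ┃                 
                    ┃                 
                    ┗━━━━━━━━━━━━━━━━━


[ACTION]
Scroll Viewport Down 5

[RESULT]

                    ┃ S┃       A      
                    ┠──┃--------------
                    ┃┌─┃  1      [0]  
                    ┃│ ┃  2        0  
                    ┃├─┃  3   326.92  
                    ┃│ ┃  4   181.28  
                    ┃├─┗━━━━━━━━━━━━━━
                    ┃│    │  3 │  8 │ 
                    ┃├────┼────┼────┼─
                    ┃│ 11 │ 13 │ 15 │ 
                    ┃└────┴────┴────┴─
                    ┃Moves: 0         
                    ┃                 
                    ┃                 
                    ┃                 
                    ┃                 
                    ┃                 
                    ┃                 
                    ┗━━━━━━━━━━━━━━━━━
                                      
                                      
                                      
                                      
                                      


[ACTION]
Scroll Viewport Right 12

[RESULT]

        ┃ S┃       A       B       C┃┃
        ┠──┃------------------------┃┨
        ┃┌─┃  1      [0]       0    ┃┃
        ┃│ ┃  2        0       0    ┃┃
        ┃├─┃  3   326.92       0    ┃┃
        ┃│ ┃  4   181.28       0    ┃┃
        ┃├─┗━━━━━━━━━━━━━━━━━━━━━━━━┛┃
        ┃│    │  3 │  8 │ 12 │       ┃
        ┃├────┼────┼────┼────┤       ┃
        ┃│ 11 │ 13 │ 15 │ 10 │       ┃
        ┃└────┴────┴────┴────┘       ┃
        ┃Moves: 0                    ┃
        ┃                            ┃
        ┃                            ┃
        ┃                            ┃
        ┃                            ┃
        ┃                            ┃
        ┃                            ┃
        ┗━━━━━━━━━━━━━━━━━━━━━━━━━━━━┛
                                      
                                      
                                      
                                      
                                      
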